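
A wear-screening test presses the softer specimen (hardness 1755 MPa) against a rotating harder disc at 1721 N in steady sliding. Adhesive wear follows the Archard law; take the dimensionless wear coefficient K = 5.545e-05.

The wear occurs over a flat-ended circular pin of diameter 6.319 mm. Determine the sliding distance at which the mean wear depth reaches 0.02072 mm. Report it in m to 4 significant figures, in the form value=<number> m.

Intermediate values appear rounded. The algebra maintains full float precision, and a single final rounding, at four significant digits.
Hardness H = 1755 MPa = 1.755e+09 Pa.
Pin diameter d = 6.319 mm = 0.006319 m. Contact area A = π·d²/4 = π·(0.006319 m)²/4 = 3.136e-05 m².
Depth limit h_lim = 0.02072 mm = 2.072e-05 m.
SI base units throughout: W = 1721 N, H = 1.755e+09 Pa, K = 5.545e-05.
At the depth limit, V_lim = h_lim·A = 2.072e-05 · 3.136e-05 = 6.498e-10 m³.
So the life L = V_lim·H/(K·W) = 6.498e-10 · 1.755e+09 / (5.545e-05 · 1721) = 11.95 m.

value=11.95 m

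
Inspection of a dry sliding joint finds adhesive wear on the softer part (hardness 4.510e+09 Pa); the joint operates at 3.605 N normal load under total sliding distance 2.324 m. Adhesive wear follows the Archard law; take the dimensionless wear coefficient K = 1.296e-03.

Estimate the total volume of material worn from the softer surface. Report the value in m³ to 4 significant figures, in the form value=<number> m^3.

Intermediate values are shown rounded, and the computation holds full precision, and a single final rounding, at 4 significant figures.
In SI base units, W = 3.605 N, H = 4.510e+09 Pa, K = 1.296e-03.
The Archard volume V = K·W·L/H = 1.296e-03 · 3.605 · 2.324 / 4.510e+09 = 2.408e-12 m³.

value=2.408e-12 m^3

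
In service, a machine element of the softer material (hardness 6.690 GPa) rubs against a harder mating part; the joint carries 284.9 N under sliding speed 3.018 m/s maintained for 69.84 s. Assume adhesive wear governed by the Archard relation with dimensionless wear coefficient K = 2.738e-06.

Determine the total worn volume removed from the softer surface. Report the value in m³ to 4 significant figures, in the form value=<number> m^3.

Intermediates appear rounded. Each operation keeps full precision; rounded once at the end, at 4 significant digits.
Convert: Path length L = v·t = 3.018 m/s × 69.84 s = 210.8 m.
Convert: Hardness H = 6.690 GPa = 6.690e+09 Pa.
Collected in SI base units: W = 284.9 N, H = 6.690e+09 Pa, K = 2.738e-06.
Archard volume V = K·W·L/H = 2.738e-06 · 284.9 · 210.8 / 6.690e+09 = 2.458e-11 m³.

value=2.458e-11 m^3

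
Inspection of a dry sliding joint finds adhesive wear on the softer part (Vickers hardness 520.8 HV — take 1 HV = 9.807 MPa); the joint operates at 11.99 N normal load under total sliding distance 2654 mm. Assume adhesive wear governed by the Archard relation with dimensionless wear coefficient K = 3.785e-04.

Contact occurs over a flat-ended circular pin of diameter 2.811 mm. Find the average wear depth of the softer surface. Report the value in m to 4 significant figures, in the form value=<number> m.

value=3.800e-07 m

Each operation carries full float precision; intermediate values are printed rounded. Rounded just once, at four significant figures.
Convert: Path length L = 2654 mm = 2.654 m.
Convert: Hardness H = 520.8 HV × 9.807 MPa/HV = 5107 MPa = 5.107e+09 Pa.
Convert: Pin diameter d = 2.811 mm = 0.002811 m. Contact area A = π·d²/4 = π·(0.002811 m)²/4 = 6.206e-06 m².
SI base units throughout: W = 11.99 N, H = 5.107e+09 Pa, K = 3.785e-04.
The Archard volume V = K·W·L/H = 3.785e-04 · 11.99 · 2.654 / 5.107e+09 = 2.358e-12 m³.
Mean depth h = V/A = 2.358e-12 / 6.206e-06 = 3.800e-07 m.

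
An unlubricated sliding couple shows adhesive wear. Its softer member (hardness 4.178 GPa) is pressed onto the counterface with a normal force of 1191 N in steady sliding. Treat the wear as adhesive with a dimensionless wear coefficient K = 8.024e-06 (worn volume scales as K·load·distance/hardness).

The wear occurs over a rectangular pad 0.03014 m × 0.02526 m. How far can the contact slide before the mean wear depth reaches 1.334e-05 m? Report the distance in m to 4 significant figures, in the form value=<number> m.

All arithmetic holds full float precision; intermediates are printed rounded. Rounded once at the end: 4 significant figures.
Hardness H = 4.178 GPa = 4.178e+09 Pa.
Contact area A = 0.03014 m × 0.02526 m = 7.613e-04 m².
Expressed in SI base units: W = 1191 N, H = 4.178e+09 Pa, K = 8.024e-06.
Limit volume V_lim = h_lim·A = 1.334e-05 · 7.613e-04 = 1.016e-08 m³.
Sliding life L = V_lim·H/(K·W) = 1.016e-08 · 4.178e+09 / (8.024e-06 · 1191) = 4440 m.

value=4440 m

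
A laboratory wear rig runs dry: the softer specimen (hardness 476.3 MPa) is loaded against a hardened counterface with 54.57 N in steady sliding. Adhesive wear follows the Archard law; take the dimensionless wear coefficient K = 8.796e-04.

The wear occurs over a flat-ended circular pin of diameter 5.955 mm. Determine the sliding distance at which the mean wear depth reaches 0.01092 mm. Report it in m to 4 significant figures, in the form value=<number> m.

value=3.018 m

Intermediate values appear rounded — all working math holds full float precision, and rounded once at the end to four significant figures.
Hardness H = 476.3 MPa = 4.763e+08 Pa.
Pin diameter d = 5.955 mm = 0.005955 m. Contact area A = π·d²/4 = π·(0.005955 m)²/4 = 2.785e-05 m².
Depth limit h_lim = 0.01092 mm = 1.092e-05 m.
Working in SI base units: W = 54.57 N, H = 4.763e+08 Pa, K = 8.796e-04.
Limit volume V_lim = h_lim·A = 1.092e-05 · 2.785e-05 = 3.041e-10 m³.
So the life L = V_lim·H/(K·W) = 3.041e-10 · 4.763e+08 / (8.796e-04 · 54.57) = 3.018 m.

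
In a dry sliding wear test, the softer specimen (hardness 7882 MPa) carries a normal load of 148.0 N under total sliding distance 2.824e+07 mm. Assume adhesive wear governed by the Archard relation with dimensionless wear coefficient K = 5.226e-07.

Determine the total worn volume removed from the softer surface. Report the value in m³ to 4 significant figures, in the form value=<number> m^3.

Every step keeps full precision — displayed values are rounded, and a lone final rounding to four significant figures.
Distance L = 2.824e+07 mm = 2.824e+04 m.
Hardness H = 7882 MPa = 7.882e+09 Pa.
Expressed in SI base units: W = 148.0 N, H = 7.882e+09 Pa, K = 5.226e-07.
Volume removed: V = K·W·L/H = 5.226e-07 · 148.0 · 2.824e+04 / 7.882e+09 = 2.771e-10 m³.

value=2.771e-10 m^3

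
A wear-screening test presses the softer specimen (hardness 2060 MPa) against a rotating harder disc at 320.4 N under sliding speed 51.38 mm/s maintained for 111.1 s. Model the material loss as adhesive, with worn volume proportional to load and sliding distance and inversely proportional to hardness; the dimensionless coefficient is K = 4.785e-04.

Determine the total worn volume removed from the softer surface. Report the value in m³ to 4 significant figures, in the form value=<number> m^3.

Intermediate values appear rounded, and the algebra maintains exact precision; one last rounding: four significant figures.
Sliding speed v = 51.38 mm/s = 0.05138 m/s. Sliding distance L = v·t = 0.05138 m/s × 111.1 s = 5.708 m.
Hardness H = 2060 MPa = 2.060e+09 Pa.
SI base units throughout: W = 320.4 N, H = 2.060e+09 Pa, K = 4.785e-04.
Wear volume V = K·W·L/H = 4.785e-04 · 320.4 · 5.708 / 2.060e+09 = 4.248e-10 m³.

value=4.248e-10 m^3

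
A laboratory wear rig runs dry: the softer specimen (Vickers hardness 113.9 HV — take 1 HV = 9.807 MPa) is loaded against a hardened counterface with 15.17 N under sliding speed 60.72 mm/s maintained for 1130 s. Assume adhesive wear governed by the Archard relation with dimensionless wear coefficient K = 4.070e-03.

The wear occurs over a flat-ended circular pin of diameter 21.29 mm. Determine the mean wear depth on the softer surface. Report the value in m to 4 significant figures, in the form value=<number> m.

Every step maintains full float precision. Shown intermediates are rounded, and rounded just once, at four significant figures.
Convert: Sliding speed v = 60.72 mm/s = 0.06072 m/s. Sliding distance L = v·t = 0.06072 m/s × 1130 s = 68.61 m.
Convert: Hardness H = 113.9 HV × 9.807 MPa/HV = 1117 MPa = 1.117e+09 Pa.
Convert: Pin diameter d = 21.29 mm = 0.02129 m. Contact area A = π·d²/4 = π·(0.02129 m)²/4 = 3.560e-04 m².
In SI base units, W = 15.17 N, H = 1.117e+09 Pa, K = 4.070e-03.
Apply Archard: V = K·W·L/H = 4.070e-03 · 15.17 · 68.61 / 1.117e+09 = 3.793e-09 m³.
Wear depth h = V/A = 3.793e-09 / 3.560e-04 = 1.065e-05 m.

value=1.065e-05 m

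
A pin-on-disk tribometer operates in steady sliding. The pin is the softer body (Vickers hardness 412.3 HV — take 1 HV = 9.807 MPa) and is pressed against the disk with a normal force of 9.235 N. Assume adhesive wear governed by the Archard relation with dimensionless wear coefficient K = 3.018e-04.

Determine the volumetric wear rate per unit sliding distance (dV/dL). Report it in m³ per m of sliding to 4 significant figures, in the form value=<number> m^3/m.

The intermediates are shown rounded — the algebra maintains full float precision; rounded once at the end, at 4 significant figures.
Hardness H = 412.3 HV × 9.807 MPa/HV = 4043 MPa = 4.043e+09 Pa.
Restated in SI base units: W = 9.235 N, H = 4.043e+09 Pa, K = 3.018e-04.
The wear rate dV/dL = K·W/H, per unit distance: 3.018e-04 · 9.235 / 4.043e+09 = 6.893e-13 m³/m.

value=6.893e-13 m^3/m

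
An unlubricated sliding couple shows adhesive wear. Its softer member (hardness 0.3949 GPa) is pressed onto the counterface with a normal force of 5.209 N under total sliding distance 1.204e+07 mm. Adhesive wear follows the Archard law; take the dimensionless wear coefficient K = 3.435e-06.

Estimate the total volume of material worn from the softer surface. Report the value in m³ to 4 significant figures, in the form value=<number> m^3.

value=5.455e-10 m^3

Quoted intermediates are rounded, and the algebra runs at exact precision. Rounded just once to 4 significant figures.
Distance covered L = 1.204e+07 mm = 1.204e+04 m.
Hardness H = 0.3949 GPa = 3.949e+08 Pa.
Working in SI base units: W = 5.209 N, H = 3.949e+08 Pa, K = 3.435e-06.
Worn volume V = K·W·L/H = 3.435e-06 · 5.209 · 1.204e+04 / 3.949e+08 = 5.455e-10 m³.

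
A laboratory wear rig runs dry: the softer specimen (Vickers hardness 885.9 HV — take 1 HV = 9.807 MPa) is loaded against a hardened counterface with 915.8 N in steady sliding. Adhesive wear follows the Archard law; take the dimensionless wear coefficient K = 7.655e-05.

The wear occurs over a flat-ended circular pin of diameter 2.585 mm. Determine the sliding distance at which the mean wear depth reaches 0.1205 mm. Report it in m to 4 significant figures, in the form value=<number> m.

value=78.37 m

The computation maintains full float precision; intermediates are displayed rounded, and one final rounding to four significant digits.
Hardness H = 885.9 HV × 9.807 MPa/HV = 8688 MPa = 8.688e+09 Pa.
Pin diameter d = 2.585 mm = 0.002585 m. Contact area A = π·d²/4 = π·(0.002585 m)²/4 = 5.248e-06 m².
Depth limit h_lim = 0.1205 mm = 1.205e-04 m.
As SI base values: W = 915.8 N, H = 8.688e+09 Pa, K = 7.655e-05.
Permissible volume V_lim = h_lim·A = 1.205e-04 · 5.248e-06 = 6.324e-10 m³.
Sliding life L = V_lim·H/(K·W) = 6.324e-10 · 8.688e+09 / (7.655e-05 · 915.8) = 78.37 m.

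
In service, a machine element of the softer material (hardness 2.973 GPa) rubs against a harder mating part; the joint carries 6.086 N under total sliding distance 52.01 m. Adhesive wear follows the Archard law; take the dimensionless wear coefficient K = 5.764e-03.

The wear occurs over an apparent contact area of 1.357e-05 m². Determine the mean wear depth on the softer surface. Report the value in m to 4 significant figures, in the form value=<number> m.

value=4.522e-05 m

The computation holds full precision, and the intermediates are displayed rounded. Rounded once at the end, at four significant figures.
Hardness H = 2.973 GPa = 2.973e+09 Pa.
In SI base units, W = 6.086 N, H = 2.973e+09 Pa, K = 5.764e-03.
Archard relation: V = K·W·L/H = 5.764e-03 · 6.086 · 52.01 / 2.973e+09 = 6.137e-10 m³.
Average depth h = V/A = 6.137e-10 / 1.357e-05 = 4.522e-05 m.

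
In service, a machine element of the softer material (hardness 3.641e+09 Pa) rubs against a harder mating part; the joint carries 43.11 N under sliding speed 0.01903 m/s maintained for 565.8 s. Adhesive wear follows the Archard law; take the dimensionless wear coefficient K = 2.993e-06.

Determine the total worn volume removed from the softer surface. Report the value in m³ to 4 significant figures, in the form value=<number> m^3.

Each operation maintains full float precision; intermediate values are displayed rounded; one final rounding to 4 significant figures.
Total distance L = v·t = 0.01903 m/s × 565.8 s = 10.77 m.
In SI base units, W = 43.11 N, H = 3.641e+09 Pa, K = 2.993e-06.
Volume removed: V = K·W·L/H = 2.993e-06 · 43.11 · 10.77 / 3.641e+09 = 3.816e-13 m³.

value=3.816e-13 m^3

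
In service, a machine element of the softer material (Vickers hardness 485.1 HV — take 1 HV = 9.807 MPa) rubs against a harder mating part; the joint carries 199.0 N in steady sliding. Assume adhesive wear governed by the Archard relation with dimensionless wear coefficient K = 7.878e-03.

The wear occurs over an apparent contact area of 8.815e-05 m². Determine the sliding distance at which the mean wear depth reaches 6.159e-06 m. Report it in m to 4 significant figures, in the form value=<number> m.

The intermediates are shown rounded. All arithmetic keeps exact precision; a single final rounding, at 4 significant figures.
Convert: Hardness H = 485.1 HV × 9.807 MPa/HV = 4757 MPa = 4.757e+09 Pa.
SI base units throughout: W = 199.0 N, H = 4.757e+09 Pa, K = 7.878e-03.
Limit volume V_lim = h_lim·A = 6.159e-06 · 8.815e-05 = 5.429e-10 m³.
Life L = V_lim·H/(K·W) = 5.429e-10 · 4.757e+09 / (7.878e-03 · 199.0) = 1.648 m.

value=1.648 m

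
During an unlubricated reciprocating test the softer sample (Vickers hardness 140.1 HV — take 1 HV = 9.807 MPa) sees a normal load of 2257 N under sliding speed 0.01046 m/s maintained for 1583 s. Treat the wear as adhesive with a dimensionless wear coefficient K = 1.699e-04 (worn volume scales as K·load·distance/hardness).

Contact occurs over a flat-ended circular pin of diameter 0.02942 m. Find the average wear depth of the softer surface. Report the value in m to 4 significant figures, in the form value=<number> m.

The computation maintains full float precision. The intermediates are printed rounded, and rounded once at the end: four significant figures.
Distance L = v·t = 0.01046 m/s × 1583 s = 16.56 m.
Hardness H = 140.1 HV × 9.807 MPa/HV = 1374 MPa = 1.374e+09 Pa.
Contact area A = π·d²/4 = π·(0.02942 m)²/4 = 6.798e-04 m².
In SI base units: W = 2257 N, H = 1.374e+09 Pa, K = 1.699e-04.
Wear volume V = K·W·L/H = 1.699e-04 · 2257 · 16.56 / 1.374e+09 = 4.621e-09 m³.
Mean wear depth h = V/A = 4.621e-09 / 6.798e-04 = 6.798e-06 m.

value=6.798e-06 m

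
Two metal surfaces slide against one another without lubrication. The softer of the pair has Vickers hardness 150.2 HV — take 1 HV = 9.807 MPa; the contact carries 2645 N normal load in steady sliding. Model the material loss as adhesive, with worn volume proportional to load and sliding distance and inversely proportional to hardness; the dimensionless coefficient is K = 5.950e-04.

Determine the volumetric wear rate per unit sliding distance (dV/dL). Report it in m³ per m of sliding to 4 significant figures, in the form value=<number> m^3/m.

value=1.068e-09 m^3/m

Every step keeps full float precision; the intermediates appear rounded; rounded once at the end, at 4 significant digits.
Hardness H = 150.2 HV × 9.807 MPa/HV = 1473 MPa = 1.473e+09 Pa.
As SI base values: W = 2645 N, H = 1.473e+09 Pa, K = 5.950e-04.
The wear rate dV/dL = K·W/H, per unit distance: 5.950e-04 · 2645 / 1.473e+09 = 1.068e-09 m³/m.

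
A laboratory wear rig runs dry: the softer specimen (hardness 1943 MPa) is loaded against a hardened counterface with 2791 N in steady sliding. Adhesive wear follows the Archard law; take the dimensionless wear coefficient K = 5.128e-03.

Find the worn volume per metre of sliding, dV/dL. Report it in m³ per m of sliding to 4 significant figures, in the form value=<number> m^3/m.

Intermediates are displayed rounded. All arithmetic holds exact precision, and a single final rounding: four significant figures.
Hardness H = 1943 MPa = 1.943e+09 Pa.
SI base units throughout: W = 2791 N, H = 1.943e+09 Pa, K = 5.128e-03.
Sliding wear rate dV/dL = K·W/H — distance-free: 5.128e-03 · 2791 / 1.943e+09 = 7.366e-09 m³/m.

value=7.366e-09 m^3/m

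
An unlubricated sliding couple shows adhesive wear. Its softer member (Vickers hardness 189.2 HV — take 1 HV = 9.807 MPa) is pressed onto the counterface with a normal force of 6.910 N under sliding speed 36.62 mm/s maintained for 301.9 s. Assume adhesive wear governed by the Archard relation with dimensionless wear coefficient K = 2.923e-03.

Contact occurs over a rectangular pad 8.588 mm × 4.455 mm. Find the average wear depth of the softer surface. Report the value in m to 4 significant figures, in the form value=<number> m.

Intermediate values are printed rounded, and the algebra runs at full precision, and a lone final rounding: four significant figures.
Sliding speed v = 36.62 mm/s = 0.03662 m/s. Distance L = v·t = 0.03662 m/s × 301.9 s = 11.06 m.
Hardness H = 189.2 HV × 9.807 MPa/HV = 1855 MPa = 1.855e+09 Pa.
Pad sides 8.588 mm × 4.455 mm = 0.008588 m × 0.004455 m. Contact area A = 0.008588 m × 0.004455 m = 3.826e-05 m².
As SI base values: W = 6.910 N, H = 1.855e+09 Pa, K = 2.923e-03.
By Archard's law, V = K·W·L/H = 2.923e-03 · 6.910 · 11.06 / 1.855e+09 = 1.203e-10 m³.
Wear depth h = V/A = 1.203e-10 / 3.826e-05 = 3.146e-06 m.

value=3.146e-06 m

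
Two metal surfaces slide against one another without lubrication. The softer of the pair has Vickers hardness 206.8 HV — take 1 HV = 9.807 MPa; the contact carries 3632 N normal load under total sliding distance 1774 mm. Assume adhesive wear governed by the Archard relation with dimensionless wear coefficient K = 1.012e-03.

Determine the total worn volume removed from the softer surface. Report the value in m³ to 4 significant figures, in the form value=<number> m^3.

value=3.215e-09 m^3

The computation carries full float precision — intermediates are printed rounded — one final rounding, at four significant figures.
Convert: The distance L = 1774 mm = 1.774 m.
Convert: Hardness H = 206.8 HV × 9.807 MPa/HV = 2028 MPa = 2.028e+09 Pa.
In SI base units, W = 3632 N, H = 2.028e+09 Pa, K = 1.012e-03.
The Archard volume V = K·W·L/H = 1.012e-03 · 3632 · 1.774 / 2.028e+09 = 3.215e-09 m³.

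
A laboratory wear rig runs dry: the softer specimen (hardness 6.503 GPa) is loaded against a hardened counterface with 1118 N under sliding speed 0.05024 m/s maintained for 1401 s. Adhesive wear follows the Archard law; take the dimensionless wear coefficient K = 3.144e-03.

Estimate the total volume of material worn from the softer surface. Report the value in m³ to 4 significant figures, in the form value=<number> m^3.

value=3.805e-08 m^3

Intermediates are shown rounded, and each operation carries exact precision. Rounded just once: four significant figures.
Convert: Total distance L = v·t = 0.05024 m/s × 1401 s = 70.39 m.
Convert: Hardness H = 6.503 GPa = 6.503e+09 Pa.
SI base units throughout: W = 1118 N, H = 6.503e+09 Pa, K = 3.144e-03.
Apply Archard: V = K·W·L/H = 3.144e-03 · 1118 · 70.39 / 6.503e+09 = 3.805e-08 m³.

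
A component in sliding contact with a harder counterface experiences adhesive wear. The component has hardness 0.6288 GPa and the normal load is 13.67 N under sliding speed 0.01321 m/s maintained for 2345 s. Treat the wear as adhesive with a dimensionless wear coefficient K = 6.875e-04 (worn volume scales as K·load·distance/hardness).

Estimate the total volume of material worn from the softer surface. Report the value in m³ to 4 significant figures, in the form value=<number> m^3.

value=4.630e-10 m^3

Each operation keeps full precision. Quoted intermediates are rounded; a single final rounding: 4 significant digits.
Sliding distance L = v·t = 0.01321 m/s × 2345 s = 30.98 m.
Hardness H = 0.6288 GPa = 6.288e+08 Pa.
Expressed in SI base units: W = 13.67 N, H = 6.288e+08 Pa, K = 6.875e-04.
Wear volume V = K·W·L/H = 6.875e-04 · 13.67 · 30.98 / 6.288e+08 = 4.630e-10 m³.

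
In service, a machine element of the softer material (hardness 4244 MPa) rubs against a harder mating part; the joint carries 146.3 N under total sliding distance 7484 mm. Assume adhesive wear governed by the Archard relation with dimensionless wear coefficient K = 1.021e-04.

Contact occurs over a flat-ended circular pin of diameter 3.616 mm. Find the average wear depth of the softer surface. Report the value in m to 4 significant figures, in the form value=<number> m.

value=2.565e-06 m

Printed values are rounded, and all arithmetic runs at full precision — one final rounding to four significant figures.
Convert: Path length L = 7484 mm = 7.484 m.
Convert: Hardness H = 4244 MPa = 4.244e+09 Pa.
Convert: Pin diameter d = 3.616 mm = 0.003616 m. Contact area A = π·d²/4 = π·(0.003616 m)²/4 = 1.027e-05 m².
Working in SI base units: W = 146.3 N, H = 4.244e+09 Pa, K = 1.021e-04.
Wear volume V = K·W·L/H = 1.021e-04 · 146.3 · 7.484 / 4.244e+09 = 2.634e-11 m³.
Depth h = V/A = 2.634e-11 / 1.027e-05 = 2.565e-06 m.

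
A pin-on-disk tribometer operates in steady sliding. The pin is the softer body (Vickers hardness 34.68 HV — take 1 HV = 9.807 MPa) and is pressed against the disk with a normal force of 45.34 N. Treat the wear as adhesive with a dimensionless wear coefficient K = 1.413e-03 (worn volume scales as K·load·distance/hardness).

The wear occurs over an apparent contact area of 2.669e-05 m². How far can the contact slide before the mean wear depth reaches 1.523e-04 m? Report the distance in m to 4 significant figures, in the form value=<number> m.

value=21.58 m

Intermediate values are displayed rounded — every step maintains full precision; one last rounding to four significant digits.
Convert: Hardness H = 34.68 HV × 9.807 MPa/HV = 340.1 MPa = 3.401e+08 Pa.
Working in SI base units: W = 45.34 N, H = 3.401e+08 Pa, K = 1.413e-03.
At the depth limit, V_lim = h_lim·A = 1.523e-04 · 2.669e-05 = 4.065e-09 m³.
Inverting, life L = V_lim·H/(K·W) = 4.065e-09 · 3.401e+08 / (1.413e-03 · 45.34) = 21.58 m.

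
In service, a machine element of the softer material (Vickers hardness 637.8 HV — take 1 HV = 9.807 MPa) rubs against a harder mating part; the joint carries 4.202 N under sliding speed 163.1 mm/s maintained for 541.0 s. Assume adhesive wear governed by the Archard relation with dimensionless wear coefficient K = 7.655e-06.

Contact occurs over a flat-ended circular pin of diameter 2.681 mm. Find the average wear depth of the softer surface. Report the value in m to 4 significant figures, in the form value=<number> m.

value=8.038e-08 m

Intermediate values are displayed rounded. Every step keeps full float precision. Rounded just once to 4 significant figures.
Convert: Sliding speed v = 163.1 mm/s = 0.1631 m/s. Path length L = v·t = 0.1631 m/s × 541.0 s = 88.24 m.
Convert: Hardness H = 637.8 HV × 9.807 MPa/HV = 6255 MPa = 6.255e+09 Pa.
Convert: Pin diameter d = 2.681 mm = 0.002681 m. Contact area A = π·d²/4 = π·(0.002681 m)²/4 = 5.645e-06 m².
SI base units throughout: W = 4.202 N, H = 6.255e+09 Pa, K = 7.655e-06.
Wear volume V = K·W·L/H = 7.655e-06 · 4.202 · 88.24 / 6.255e+09 = 4.538e-13 m³.
Mean wear depth h = V/A = 4.538e-13 / 5.645e-06 = 8.038e-08 m.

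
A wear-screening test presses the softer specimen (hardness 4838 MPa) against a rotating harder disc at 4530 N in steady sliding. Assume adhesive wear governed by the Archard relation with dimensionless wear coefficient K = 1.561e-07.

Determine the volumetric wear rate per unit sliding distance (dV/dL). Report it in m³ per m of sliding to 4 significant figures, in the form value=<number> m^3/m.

value=1.462e-13 m^3/m

Every step holds full float precision, and quoted intermediates are rounded; one final rounding to four significant digits.
Hardness H = 4838 MPa = 4.838e+09 Pa.
Restated in SI base units: W = 4530 N, H = 4.838e+09 Pa, K = 1.561e-07.
The wear rate dV/dL = K·W/H (independent of L): 1.561e-07 · 4530 / 4.838e+09 = 1.462e-13 m³/m.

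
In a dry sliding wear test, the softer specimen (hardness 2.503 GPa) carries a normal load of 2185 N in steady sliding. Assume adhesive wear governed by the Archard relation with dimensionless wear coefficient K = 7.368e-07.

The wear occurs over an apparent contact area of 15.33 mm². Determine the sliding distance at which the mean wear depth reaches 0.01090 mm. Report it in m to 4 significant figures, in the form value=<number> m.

Every step keeps exact precision, and quoted intermediates are rounded — one last rounding: 4 significant figures.
Convert: Hardness H = 2.503 GPa = 2.503e+09 Pa.
Convert: Contact area A = 15.33 mm² = 1.533e-05 m².
Convert: Depth limit h_lim = 0.01090 mm = 1.090e-05 m.
SI base units throughout: W = 2185 N, H = 2.503e+09 Pa, K = 7.368e-07.
Permissible volume V_lim = h_lim·A = 1.090e-05 · 1.533e-05 = 1.671e-10 m³.
Life L = V_lim·H/(K·W) = 1.671e-10 · 2.503e+09 / (7.368e-07 · 2185) = 259.8 m.

value=259.8 m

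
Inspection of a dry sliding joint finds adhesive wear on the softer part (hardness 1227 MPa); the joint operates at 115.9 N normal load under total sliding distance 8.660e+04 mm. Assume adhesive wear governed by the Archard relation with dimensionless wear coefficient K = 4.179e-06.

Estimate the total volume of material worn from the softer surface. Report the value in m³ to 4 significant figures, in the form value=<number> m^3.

value=3.418e-11 m^3

All arithmetic runs at full float precision; intermediates are shown rounded. Rounded just once: four significant figures.
Total distance L = 8.660e+04 mm = 86.60 m.
Hardness H = 1227 MPa = 1.227e+09 Pa.
Expressed in SI base units: W = 115.9 N, H = 1.227e+09 Pa, K = 4.179e-06.
Archard relation: V = K·W·L/H = 4.179e-06 · 115.9 · 86.60 / 1.227e+09 = 3.418e-11 m³.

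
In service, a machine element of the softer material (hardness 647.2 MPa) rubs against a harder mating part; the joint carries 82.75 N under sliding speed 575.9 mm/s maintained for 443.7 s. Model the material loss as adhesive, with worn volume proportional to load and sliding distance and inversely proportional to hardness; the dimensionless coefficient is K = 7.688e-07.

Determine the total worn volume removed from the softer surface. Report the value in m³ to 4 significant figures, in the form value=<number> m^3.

All arithmetic runs at exact precision, and intermediates appear rounded. Rounded once at the end to 4 significant digits.
Sliding speed v = 575.9 mm/s = 0.5759 m/s. The distance L = v·t = 0.5759 m/s × 443.7 s = 255.5 m.
Hardness H = 647.2 MPa = 6.472e+08 Pa.
Expressed in SI base units: W = 82.75 N, H = 6.472e+08 Pa, K = 7.688e-07.
Worn volume V = K·W·L/H = 7.688e-07 · 82.75 · 255.5 / 6.472e+08 = 2.512e-11 m³.

value=2.512e-11 m^3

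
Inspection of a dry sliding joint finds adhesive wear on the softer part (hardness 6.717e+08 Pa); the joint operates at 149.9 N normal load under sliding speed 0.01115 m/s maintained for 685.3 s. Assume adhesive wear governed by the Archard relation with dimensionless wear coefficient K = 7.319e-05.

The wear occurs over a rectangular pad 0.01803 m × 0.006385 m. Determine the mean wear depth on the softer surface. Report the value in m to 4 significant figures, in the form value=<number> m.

The computation runs at exact precision — intermediates are printed rounded. Rounded just once: 4 significant digits.
Convert: Path length L = v·t = 0.01115 m/s × 685.3 s = 7.641 m.
Convert: Contact area A = 0.01803 m × 0.006385 m = 1.151e-04 m².
Expressed in SI base units: W = 149.9 N, H = 6.717e+08 Pa, K = 7.319e-05.
Apply Archard: V = K·W·L/H = 7.319e-05 · 149.9 · 7.641 / 6.717e+08 = 1.248e-10 m³.
Depth h = V/A = 1.248e-10 / 1.151e-04 = 1.084e-06 m.

value=1.084e-06 m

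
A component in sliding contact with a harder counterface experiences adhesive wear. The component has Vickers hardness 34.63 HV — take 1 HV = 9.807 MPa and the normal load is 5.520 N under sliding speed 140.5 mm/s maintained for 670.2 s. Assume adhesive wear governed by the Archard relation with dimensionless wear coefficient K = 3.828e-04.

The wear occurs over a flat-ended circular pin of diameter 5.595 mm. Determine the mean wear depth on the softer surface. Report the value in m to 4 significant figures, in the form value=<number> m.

value=2.383e-05 m

Intermediates are printed rounded, and every step maintains full precision, and a single final rounding, at 4 significant digits.
Convert: Sliding speed v = 140.5 mm/s = 0.1405 m/s. Distance covered L = v·t = 0.1405 m/s × 670.2 s = 94.16 m.
Convert: Hardness H = 34.63 HV × 9.807 MPa/HV = 339.6 MPa = 3.396e+08 Pa.
Convert: Pin diameter d = 5.595 mm = 0.005595 m. Contact area A = π·d²/4 = π·(0.005595 m)²/4 = 2.459e-05 m².
As SI base values: W = 5.520 N, H = 3.396e+08 Pa, K = 3.828e-04.
Apply Archard: V = K·W·L/H = 3.828e-04 · 5.520 · 94.16 / 3.396e+08 = 5.859e-10 m³.
Wear depth h = V/A = 5.859e-10 / 2.459e-05 = 2.383e-05 m.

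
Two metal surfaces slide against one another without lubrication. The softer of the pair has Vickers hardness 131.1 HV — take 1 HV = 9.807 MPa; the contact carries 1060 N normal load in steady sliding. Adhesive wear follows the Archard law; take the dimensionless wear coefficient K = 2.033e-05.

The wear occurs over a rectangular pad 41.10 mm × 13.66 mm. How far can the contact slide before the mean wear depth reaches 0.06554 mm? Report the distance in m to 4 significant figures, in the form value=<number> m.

Shown intermediates are rounded; all working math holds exact precision. Rounded once at the end: four significant digits.
Hardness H = 131.1 HV × 9.807 MPa/HV = 1286 MPa = 1.286e+09 Pa.
Pad sides 41.10 mm × 13.66 mm = 0.04110 m × 0.01366 m. Contact area A = 0.04110 m × 0.01366 m = 5.614e-04 m².
Depth limit h_lim = 0.06554 mm = 6.554e-05 m.
As SI base values: W = 1060 N, H = 1.286e+09 Pa, K = 2.033e-05.
Limit volume V_lim = h_lim·A = 6.554e-05 · 5.614e-04 = 3.680e-08 m³.
So the life L = V_lim·H/(K·W) = 3.680e-08 · 1.286e+09 / (2.033e-05 · 1060) = 2195 m.

value=2195 m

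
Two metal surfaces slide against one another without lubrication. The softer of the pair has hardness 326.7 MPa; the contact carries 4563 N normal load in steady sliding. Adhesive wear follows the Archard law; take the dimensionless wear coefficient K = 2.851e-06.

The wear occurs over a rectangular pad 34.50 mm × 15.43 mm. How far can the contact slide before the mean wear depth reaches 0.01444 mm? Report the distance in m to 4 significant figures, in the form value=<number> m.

value=193.0 m

Intermediate values are shown rounded — all arithmetic runs at full float precision. Rounded once at the end to four significant digits.
Convert: Hardness H = 326.7 MPa = 3.267e+08 Pa.
Convert: Pad sides 34.50 mm × 15.43 mm = 0.03450 m × 0.01543 m. Contact area A = 0.03450 m × 0.01543 m = 5.323e-04 m².
Convert: Depth limit h_lim = 0.01444 mm = 1.444e-05 m.
Expressed in SI base units: W = 4563 N, H = 3.267e+08 Pa, K = 2.851e-06.
Volume at the limit: V_lim = h_lim·A = 1.444e-05 · 5.323e-04 = 7.687e-09 m³.
Life L = V_lim·H/(K·W) = 7.687e-09 · 3.267e+08 / (2.851e-06 · 4563) = 193.0 m.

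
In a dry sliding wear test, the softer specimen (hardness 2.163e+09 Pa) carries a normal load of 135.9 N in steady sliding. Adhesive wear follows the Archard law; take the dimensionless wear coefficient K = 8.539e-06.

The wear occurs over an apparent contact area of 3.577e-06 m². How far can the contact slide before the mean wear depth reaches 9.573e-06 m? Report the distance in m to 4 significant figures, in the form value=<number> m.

value=63.83 m

Each operation holds full float precision. The intermediates are displayed rounded; one final rounding to 4 significant figures.
In SI base units, W = 135.9 N, H = 2.163e+09 Pa, K = 8.539e-06.
Allowed volume V_lim = h_lim·A = 9.573e-06 · 3.577e-06 = 3.424e-11 m³.
Sliding life L = V_lim·H/(K·W) = 3.424e-11 · 2.163e+09 / (8.539e-06 · 135.9) = 63.83 m.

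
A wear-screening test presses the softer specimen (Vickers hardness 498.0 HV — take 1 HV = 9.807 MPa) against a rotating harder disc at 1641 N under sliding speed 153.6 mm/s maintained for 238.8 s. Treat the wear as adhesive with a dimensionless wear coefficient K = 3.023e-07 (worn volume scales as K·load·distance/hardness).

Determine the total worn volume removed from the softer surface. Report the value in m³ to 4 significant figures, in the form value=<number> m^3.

value=3.726e-12 m^3

Intermediates appear rounded — each operation carries exact precision — rounded once at the end, at four significant digits.
Sliding speed v = 153.6 mm/s = 0.1536 m/s. Distance L = v·t = 0.1536 m/s × 238.8 s = 36.68 m.
Hardness H = 498.0 HV × 9.807 MPa/HV = 4884 MPa = 4.884e+09 Pa.
Collected in SI base units: W = 1641 N, H = 4.884e+09 Pa, K = 3.023e-07.
Wear volume V = K·W·L/H = 3.023e-07 · 1641 · 36.68 / 4.884e+09 = 3.726e-12 m³.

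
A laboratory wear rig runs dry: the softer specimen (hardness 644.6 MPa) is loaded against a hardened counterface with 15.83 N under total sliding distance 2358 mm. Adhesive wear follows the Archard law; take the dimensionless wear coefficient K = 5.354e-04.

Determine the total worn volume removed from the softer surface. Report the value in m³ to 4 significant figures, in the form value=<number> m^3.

value=3.100e-11 m^3

Intermediates are shown rounded, and the algebra runs at full float precision — a single final rounding, at four significant figures.
Convert: Distance covered L = 2358 mm = 2.358 m.
Convert: Hardness H = 644.6 MPa = 6.446e+08 Pa.
In SI base units: W = 15.83 N, H = 6.446e+08 Pa, K = 5.354e-04.
Worn volume V = K·W·L/H = 5.354e-04 · 15.83 · 2.358 / 6.446e+08 = 3.100e-11 m³.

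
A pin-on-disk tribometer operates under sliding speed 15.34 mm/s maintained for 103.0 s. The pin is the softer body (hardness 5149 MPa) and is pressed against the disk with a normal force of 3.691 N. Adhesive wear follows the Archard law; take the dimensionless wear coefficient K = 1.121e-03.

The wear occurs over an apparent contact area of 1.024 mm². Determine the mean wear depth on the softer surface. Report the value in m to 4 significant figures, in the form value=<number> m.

value=1.240e-06 m

Intermediate values appear rounded. The computation keeps exact precision, and rounded once at the end, at four significant digits.
Sliding speed v = 15.34 mm/s = 0.01534 m/s. Distance covered L = v·t = 0.01534 m/s × 103.0 s = 1.580 m.
Hardness H = 5149 MPa = 5.149e+09 Pa.
Contact area A = 1.024 mm² = 1.024e-06 m².
Collected in SI base units: W = 3.691 N, H = 5.149e+09 Pa, K = 1.121e-03.
Wear volume V = K·W·L/H = 1.121e-03 · 3.691 · 1.580 / 5.149e+09 = 1.270e-12 m³.
Mean wear depth h = V/A = 1.270e-12 / 1.024e-06 = 1.240e-06 m.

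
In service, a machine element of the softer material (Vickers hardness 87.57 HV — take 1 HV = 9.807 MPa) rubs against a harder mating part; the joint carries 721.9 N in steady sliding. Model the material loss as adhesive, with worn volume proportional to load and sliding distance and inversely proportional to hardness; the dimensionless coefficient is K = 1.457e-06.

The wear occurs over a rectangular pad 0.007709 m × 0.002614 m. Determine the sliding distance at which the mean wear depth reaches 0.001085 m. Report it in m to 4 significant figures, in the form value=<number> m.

value=1.785e+04 m

Printed values are rounded — the algebra keeps exact precision. Rounded once at the end to 4 significant figures.
Convert: Hardness H = 87.57 HV × 9.807 MPa/HV = 858.8 MPa = 8.588e+08 Pa.
Convert: Contact area A = 0.007709 m × 0.002614 m = 2.015e-05 m².
In SI base units: W = 721.9 N, H = 8.588e+08 Pa, K = 1.457e-06.
Allowed volume V_lim = h_lim·A = 0.001085 · 2.015e-05 = 2.186e-08 m³.
Thus life L = V_lim·H/(K·W) = 2.186e-08 · 8.588e+08 / (1.457e-06 · 721.9) = 1.785e+04 m.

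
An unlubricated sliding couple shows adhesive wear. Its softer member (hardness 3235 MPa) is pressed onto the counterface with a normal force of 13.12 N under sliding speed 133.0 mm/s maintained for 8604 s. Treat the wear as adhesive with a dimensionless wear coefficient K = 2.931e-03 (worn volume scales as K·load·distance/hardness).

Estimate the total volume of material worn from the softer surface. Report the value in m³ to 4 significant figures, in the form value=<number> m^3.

All working math carries full float precision; the intermediates are printed rounded — one final rounding to four significant figures.
Sliding speed v = 133.0 mm/s = 0.1330 m/s. Path length L = v·t = 0.1330 m/s × 8604 s = 1144 m.
Hardness H = 3235 MPa = 3.235e+09 Pa.
Restated in SI base units: W = 13.12 N, H = 3.235e+09 Pa, K = 2.931e-03.
Wear volume V = K·W·L/H = 2.931e-03 · 13.12 · 1144 / 3.235e+09 = 1.360e-08 m³.

value=1.360e-08 m^3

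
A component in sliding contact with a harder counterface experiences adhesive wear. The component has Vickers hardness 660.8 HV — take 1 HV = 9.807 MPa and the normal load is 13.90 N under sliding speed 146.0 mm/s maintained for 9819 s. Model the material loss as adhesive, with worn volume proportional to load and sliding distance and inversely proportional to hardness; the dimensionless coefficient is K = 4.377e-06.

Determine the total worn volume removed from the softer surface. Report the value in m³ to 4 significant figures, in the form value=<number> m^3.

All working math runs at full precision — the intermediates are shown rounded; a single final rounding to four significant figures.
Convert: Sliding speed v = 146.0 mm/s = 0.1460 m/s. Path length L = v·t = 0.1460 m/s × 9819 s = 1434 m.
Convert: Hardness H = 660.8 HV × 9.807 MPa/HV = 6480 MPa = 6.480e+09 Pa.
In SI base units, W = 13.90 N, H = 6.480e+09 Pa, K = 4.377e-06.
Worn volume V = K·W·L/H = 4.377e-06 · 13.90 · 1434 / 6.480e+09 = 1.346e-11 m³.

value=1.346e-11 m^3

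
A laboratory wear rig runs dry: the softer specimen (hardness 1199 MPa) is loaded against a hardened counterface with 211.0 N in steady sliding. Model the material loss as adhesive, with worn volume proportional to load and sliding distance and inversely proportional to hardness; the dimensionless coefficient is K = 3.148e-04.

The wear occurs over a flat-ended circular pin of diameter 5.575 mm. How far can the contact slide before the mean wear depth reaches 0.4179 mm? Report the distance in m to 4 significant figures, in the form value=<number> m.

All arithmetic maintains full precision; intermediate values are displayed rounded; a single final rounding to four significant figures.
Convert: Hardness H = 1199 MPa = 1.199e+09 Pa.
Convert: Pin diameter d = 5.575 mm = 0.005575 m. Contact area A = π·d²/4 = π·(0.005575 m)²/4 = 2.441e-05 m².
Convert: Depth limit h_lim = 0.4179 mm = 4.179e-04 m.
In SI base units, W = 211.0 N, H = 1.199e+09 Pa, K = 3.148e-04.
At the depth limit, V_lim = h_lim·A = 4.179e-04 · 2.441e-05 = 1.020e-08 m³.
Inverting, life L = V_lim·H/(K·W) = 1.020e-08 · 1.199e+09 / (3.148e-04 · 211.0) = 184.1 m.

value=184.1 m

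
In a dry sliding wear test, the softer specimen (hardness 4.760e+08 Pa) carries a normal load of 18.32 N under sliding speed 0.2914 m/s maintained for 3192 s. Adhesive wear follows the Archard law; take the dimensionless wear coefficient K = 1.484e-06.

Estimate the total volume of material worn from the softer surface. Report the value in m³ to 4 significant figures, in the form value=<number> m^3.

value=5.313e-11 m^3

All arithmetic holds full float precision. Displayed values are rounded — one final rounding, at four significant figures.
Distance covered L = v·t = 0.2914 m/s × 3192 s = 930.1 m.
In SI base units: W = 18.32 N, H = 4.760e+08 Pa, K = 1.484e-06.
Volume removed: V = K·W·L/H = 1.484e-06 · 18.32 · 930.1 / 4.760e+08 = 5.313e-11 m³.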